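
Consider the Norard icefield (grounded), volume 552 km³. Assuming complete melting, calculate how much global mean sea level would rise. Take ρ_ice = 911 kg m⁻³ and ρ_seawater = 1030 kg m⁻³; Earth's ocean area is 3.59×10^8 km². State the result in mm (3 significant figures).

≈ 1.36 mm

Norard: 552 km³ × (911/1030) = 488.2 km³ of water.
Spread over 3.59×10^14 m² of ocean, Δh = 4.882×10^11 / 3.59×10^14 = 1.36×10^-3 m = 1.36 mm.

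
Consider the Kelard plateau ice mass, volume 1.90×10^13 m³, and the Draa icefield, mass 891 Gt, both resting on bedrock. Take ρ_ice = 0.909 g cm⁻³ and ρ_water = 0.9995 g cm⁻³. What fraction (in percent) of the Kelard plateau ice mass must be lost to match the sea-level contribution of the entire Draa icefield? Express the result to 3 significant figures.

≈ 5.16 %

Equal sea-level rise means equal mass of meltwater, i.e. equal mass of ice lost.
Ice mass of Draa: 8.910×10^14 kg; ice mass of Kelard: 1.727×10^16 kg.
Fraction required = 8.910×10^14 / 1.727×10^16 = 0.0516 → 5.16 %.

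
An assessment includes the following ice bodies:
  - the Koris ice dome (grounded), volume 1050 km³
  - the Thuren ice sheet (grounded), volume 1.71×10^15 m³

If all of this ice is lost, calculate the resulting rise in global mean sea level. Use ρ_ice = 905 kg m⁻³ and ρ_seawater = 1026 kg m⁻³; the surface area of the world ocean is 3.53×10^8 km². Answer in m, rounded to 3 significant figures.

≈ 4.28 m

Koris: 1050 km³ × (905/1026) = 926.2 km³ of water.
Thuren: 1.71×10^15 m³ × (905/1026) = 1.508×10^15 m³ of water.
Total added water ≈ 1.509×10^15 m³ over 3.53×10^14 m² → Δh = 4.28 m.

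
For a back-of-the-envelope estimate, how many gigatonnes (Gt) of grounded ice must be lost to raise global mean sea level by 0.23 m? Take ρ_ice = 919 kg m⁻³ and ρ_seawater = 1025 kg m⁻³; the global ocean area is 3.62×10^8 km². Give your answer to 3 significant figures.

≈ 8.53×10^4 Gt

Required water volume = Δh × A = 0.23 m × 3.62×10^14 m² = 8.326×10^13 m³.
ρ_w = 1025 kg m⁻³, so the mass of water = 8.326×10^13 m³ × 1025 kg m⁻³ = 8.534×10^16 kg = 8.53×10^4 Gt (and the same mass of ice, by conservation).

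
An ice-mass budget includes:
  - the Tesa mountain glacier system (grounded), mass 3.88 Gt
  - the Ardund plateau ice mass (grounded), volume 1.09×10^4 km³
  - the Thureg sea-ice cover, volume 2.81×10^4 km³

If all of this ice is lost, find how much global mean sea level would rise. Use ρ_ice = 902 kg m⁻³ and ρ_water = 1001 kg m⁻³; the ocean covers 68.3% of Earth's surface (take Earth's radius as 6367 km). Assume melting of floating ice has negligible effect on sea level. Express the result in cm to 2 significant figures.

Tesa: 3.88 Gt = 3.880×10^12 kg; dividing by ρ_w = 1001 kg m⁻³ gives 3.876×10^9 m³ of water.
Ardund: 1.09×10^4 km³ × (902/1001) = 9822 km³ of water.
The Thureg sea-ice cover is floating and already displaces its own weight of water, so its melt adds essentially nothing to sea level.
Total added water ≈ 9.826×10^12 m³ over 3.48×10^14 m² → Δh = 0.0282 m = 2.8 cm.

≈ 2.8 cm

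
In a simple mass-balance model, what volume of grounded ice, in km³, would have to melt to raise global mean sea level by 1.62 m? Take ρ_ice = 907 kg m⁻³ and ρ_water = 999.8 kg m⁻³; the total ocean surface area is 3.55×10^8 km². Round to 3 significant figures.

≈ 6.34×10^5 km³

Required water volume = Δh × A = 1.62 m × 3.55×10^14 m² = 5.751×10^14 m³ = 5.751×10^5 km³.
Ice volume = water volume × ρ_w/ρ_ice = 5.751×10^5 × 999.8/907 = 6.34×10^5 km³.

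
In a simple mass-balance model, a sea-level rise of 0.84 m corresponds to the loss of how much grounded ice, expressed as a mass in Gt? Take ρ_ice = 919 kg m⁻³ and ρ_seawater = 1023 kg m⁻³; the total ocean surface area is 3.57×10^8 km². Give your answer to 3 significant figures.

≈ 3.07×10^5 Gt

Required water volume = Δh × A = 0.84 m × 3.57×10^14 m² = 2.999×10^14 m³.
ρ_w = 1023 kg m⁻³, so the mass of water = 2.999×10^14 m³ × 1023 kg m⁻³ = 3.068×10^17 kg = 3.07×10^5 Gt (and the same mass of ice, by conservation).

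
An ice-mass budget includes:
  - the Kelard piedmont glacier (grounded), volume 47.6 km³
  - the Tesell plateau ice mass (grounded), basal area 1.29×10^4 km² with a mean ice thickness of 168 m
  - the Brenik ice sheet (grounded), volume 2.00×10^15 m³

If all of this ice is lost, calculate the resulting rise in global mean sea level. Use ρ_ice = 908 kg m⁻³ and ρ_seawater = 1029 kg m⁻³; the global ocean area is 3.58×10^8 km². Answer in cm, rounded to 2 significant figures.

Kelard: 47.6 km³ × (908/1029) = 42.00 km³ of water.
Tesell: ice volume = 1.29×10^4 km² × 168 m = 2167 km³; 2167 × (908/1029) = 1912 km³ of water.
Brenik: 2.00×10^15 m³ × (908/1029) = 1.765×10^15 m³ of water.
Total added water ≈ 1.767×10^15 m³ over 3.58×10^14 m² → Δh = 4.94 m = 490 cm.

≈ 490 cm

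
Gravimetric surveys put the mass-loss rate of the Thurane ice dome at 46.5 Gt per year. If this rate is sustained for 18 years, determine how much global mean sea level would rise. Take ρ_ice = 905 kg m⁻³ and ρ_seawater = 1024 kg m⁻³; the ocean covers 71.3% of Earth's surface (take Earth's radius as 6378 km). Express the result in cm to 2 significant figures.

Total mass lost = 46.5 Gt/yr × 18 yr = 837.0 Gt = 8.370×10^14 kg.
ρ_w = 1024 kg m⁻³, so water volume = 8.370×10^14 / 1024 = 8.174×10^11 m³.
Δh = 8.174×10^11 / 3.64×10^14 = 2.24×10^-3 m = 0.22 cm.

≈ 0.22 cm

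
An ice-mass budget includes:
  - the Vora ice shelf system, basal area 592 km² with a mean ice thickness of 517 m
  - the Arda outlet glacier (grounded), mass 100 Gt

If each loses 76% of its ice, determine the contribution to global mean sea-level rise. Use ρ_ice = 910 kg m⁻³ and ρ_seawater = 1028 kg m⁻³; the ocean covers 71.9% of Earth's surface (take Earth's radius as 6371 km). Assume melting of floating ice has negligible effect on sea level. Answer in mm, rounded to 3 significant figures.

The Vora ice shelf system is floating and already displaces its own weight of water, so its melt adds essentially nothing to sea level.
Arda: 0.76 × 100 Gt = 7.600×10^13 kg; dividing by ρ_w = 1028 kg m⁻³ gives 7.393×10^10 m³ of water.
Total added water ≈ 7.393×10^10 m³ over 3.67×10^14 m² → Δh = 2.02×10^-4 m = 0.202 mm.

≈ 0.202 mm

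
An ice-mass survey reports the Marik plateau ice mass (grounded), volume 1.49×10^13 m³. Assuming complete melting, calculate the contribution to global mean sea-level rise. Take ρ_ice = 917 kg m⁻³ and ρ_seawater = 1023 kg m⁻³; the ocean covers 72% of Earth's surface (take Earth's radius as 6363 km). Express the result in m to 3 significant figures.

≈ 0.0365 m

Marik: 1.49×10^13 m³ × (917/1023) = 1.336×10^13 m³ of water.
Spread over 3.66×10^14 m² of ocean, Δh = 1.336×10^13 / 3.66×10^14 = 0.0365 m.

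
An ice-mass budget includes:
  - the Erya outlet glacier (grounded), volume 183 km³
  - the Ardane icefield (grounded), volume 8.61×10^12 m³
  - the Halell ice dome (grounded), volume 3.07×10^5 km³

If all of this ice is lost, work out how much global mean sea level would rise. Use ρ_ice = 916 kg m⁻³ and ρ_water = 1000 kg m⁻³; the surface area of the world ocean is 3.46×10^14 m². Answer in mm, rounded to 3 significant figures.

Erya: 183 km³ × (916/1000) = 167.6 km³ of water.
Ardane: 8.61×10^12 m³ × (916/1000) = 7.887×10^12 m³ of water.
Halell: 3.07×10^5 km³ × (916/1000) = 2.812×10^5 km³ of water.
Total added water ≈ 2.893×10^14 m³ over 3.46×10^14 m² → Δh = 0.836 m = 836 mm.

≈ 836 mm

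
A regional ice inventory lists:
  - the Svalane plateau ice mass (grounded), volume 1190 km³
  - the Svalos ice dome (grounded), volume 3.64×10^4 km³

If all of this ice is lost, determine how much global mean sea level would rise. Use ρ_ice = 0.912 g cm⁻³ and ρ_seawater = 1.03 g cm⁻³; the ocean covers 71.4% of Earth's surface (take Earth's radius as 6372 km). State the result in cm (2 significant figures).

≈ 9.1 cm

Svalane: 1190 km³ × (912/1030) = 1054 km³ of water.
Svalos: 3.64×10^4 km³ × (912/1030) = 3.223×10^4 km³ of water.
Total added water ≈ 3.328×10^13 m³ over 3.64×10^14 m² → Δh = 0.0914 m = 9.1 cm.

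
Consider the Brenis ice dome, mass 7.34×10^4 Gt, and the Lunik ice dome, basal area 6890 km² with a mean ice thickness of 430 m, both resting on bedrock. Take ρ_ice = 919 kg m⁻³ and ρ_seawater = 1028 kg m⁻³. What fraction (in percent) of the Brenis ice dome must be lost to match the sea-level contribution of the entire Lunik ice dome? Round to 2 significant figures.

Equal sea-level rise means equal mass of meltwater, i.e. equal mass of ice lost.
Ice mass of Lunik: 2.723×10^15 kg; ice mass of Brenis: 7.340×10^16 kg.
Fraction required = 2.723×10^15 / 7.340×10^16 = 0.0371 → 3.7 %.

≈ 3.7 %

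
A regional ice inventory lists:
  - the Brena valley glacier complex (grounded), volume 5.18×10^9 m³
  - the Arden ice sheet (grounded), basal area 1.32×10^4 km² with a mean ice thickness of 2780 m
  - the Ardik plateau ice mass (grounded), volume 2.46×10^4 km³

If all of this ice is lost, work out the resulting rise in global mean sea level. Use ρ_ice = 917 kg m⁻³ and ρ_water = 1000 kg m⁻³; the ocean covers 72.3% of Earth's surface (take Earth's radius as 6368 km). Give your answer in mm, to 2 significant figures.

Brena: 5.18×10^9 m³ × (917/1000) = 4.750×10^9 m³ of water.
Arden: ice volume = 1.32×10^4 km² × 2780 m = 3.670×10^4 km³; 3.670×10^4 × (917/1000) = 3.365×10^4 km³ of water.
Ardik: 2.46×10^4 km³ × (917/1000) = 2.256×10^4 km³ of water.
Total added water ≈ 5.621×10^13 m³ over 3.68×10^14 m² → Δh = 0.153 m = 150 mm.

≈ 150 mm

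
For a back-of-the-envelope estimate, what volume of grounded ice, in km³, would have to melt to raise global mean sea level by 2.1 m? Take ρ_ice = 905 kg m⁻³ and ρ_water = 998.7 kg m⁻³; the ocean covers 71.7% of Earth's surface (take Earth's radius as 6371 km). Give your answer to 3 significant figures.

Required water volume = Δh × A = 2.1 m × 3.66×10^14 m² = 7.680×10^14 m³ = 7.680×10^5 km³.
Ice volume = water volume × ρ_w/ρ_ice = 7.680×10^5 × 998.7/905 = 8.48×10^5 km³.

≈ 8.48×10^5 km³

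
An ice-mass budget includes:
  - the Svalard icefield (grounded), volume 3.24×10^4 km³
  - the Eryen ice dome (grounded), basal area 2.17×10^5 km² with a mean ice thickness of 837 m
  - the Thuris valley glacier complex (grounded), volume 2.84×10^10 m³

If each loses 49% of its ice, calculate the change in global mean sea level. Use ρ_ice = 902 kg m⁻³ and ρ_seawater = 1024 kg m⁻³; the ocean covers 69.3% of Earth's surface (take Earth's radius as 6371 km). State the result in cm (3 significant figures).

Svalard: 0.49 × 3.24×10^4 km³ × (902/1024) = 1.398×10^4 km³ of water.
Eryen: ice volume = 2.17×10^5 km² × 837 m = 1.816×10^5 km³; 0.49 × 1.816×10^5 × (902/1024) = 7.839×10^4 km³ of water.
Thuris: 0.49 × 2.84×10^10 m³ × (902/1024) = 1.226×10^10 m³ of water.
Total added water ≈ 9.239×10^13 m³ over 3.53×10^14 m² → Δh = 0.261 m = 26.1 cm.

≈ 26.1 cm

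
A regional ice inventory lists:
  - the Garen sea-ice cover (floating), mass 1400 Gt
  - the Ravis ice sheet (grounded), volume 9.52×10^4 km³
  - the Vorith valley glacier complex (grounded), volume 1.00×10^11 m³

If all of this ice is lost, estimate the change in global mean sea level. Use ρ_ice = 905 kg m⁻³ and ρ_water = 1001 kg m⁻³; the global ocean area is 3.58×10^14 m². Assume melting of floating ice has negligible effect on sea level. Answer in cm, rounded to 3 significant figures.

≈ 24.1 cm

The Garen sea-ice cover is floating and already displaces its own weight of water, so its melt adds essentially nothing to sea level.
Ravis: 9.52×10^4 km³ × (905/1001) = 8.607×10^4 km³ of water.
Vorith: 1.00×10^11 m³ × (905/1001) = 9.041×10^10 m³ of water.
Total added water ≈ 8.616×10^13 m³ over 3.58×10^14 m² → Δh = 0.241 m = 24.1 cm.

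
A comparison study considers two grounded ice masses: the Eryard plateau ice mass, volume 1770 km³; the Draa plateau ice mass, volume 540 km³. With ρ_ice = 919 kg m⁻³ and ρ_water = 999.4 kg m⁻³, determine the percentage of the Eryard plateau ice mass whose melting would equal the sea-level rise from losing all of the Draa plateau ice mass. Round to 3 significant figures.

≈ 30.5 %

Equal sea-level rise means equal mass of meltwater, i.e. equal mass of ice lost.
Ice mass of Draa: 4.963×10^14 kg; ice mass of Eryard: 1.627×10^15 kg.
Fraction required = 4.963×10^14 / 1.627×10^15 = 0.305 → 30.5 %.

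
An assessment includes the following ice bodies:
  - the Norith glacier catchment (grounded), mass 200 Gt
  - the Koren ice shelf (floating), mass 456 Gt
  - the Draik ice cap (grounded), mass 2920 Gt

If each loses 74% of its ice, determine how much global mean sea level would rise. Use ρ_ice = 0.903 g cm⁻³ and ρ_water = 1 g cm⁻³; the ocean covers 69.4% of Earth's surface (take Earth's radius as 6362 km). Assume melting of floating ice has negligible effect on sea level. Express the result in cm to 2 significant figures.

Norith: 0.74 × 200 Gt = 1.480×10^14 kg; dividing by ρ_w = 1 g cm⁻³ = 1000 kg m⁻³ gives 1.480×10^11 m³ of water.
The Koren ice shelf is floating and already displaces its own weight of water, so its melt adds essentially nothing to sea level.
Draik: 0.74 × 2920 Gt = 2.161×10^15 kg; dividing by ρ_w = 1000 kg m⁻³ gives 2.161×10^12 m³ of water.
Total added water ≈ 2.309×10^12 m³ over 3.53×10^14 m² → Δh = 6.54×10^-3 m = 0.65 cm.

≈ 0.65 cm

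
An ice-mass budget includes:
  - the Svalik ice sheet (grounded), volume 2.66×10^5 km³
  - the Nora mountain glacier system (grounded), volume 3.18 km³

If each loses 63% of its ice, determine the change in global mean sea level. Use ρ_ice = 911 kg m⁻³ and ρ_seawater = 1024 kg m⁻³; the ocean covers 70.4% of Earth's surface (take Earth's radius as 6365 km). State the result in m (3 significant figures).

Svalik: 0.63 × 2.66×10^5 km³ × (911/1024) = 1.491×10^5 km³ of water.
Nora: 0.63 × 3.18 km³ × (911/1024) = 1.782 km³ of water.
Total added water ≈ 1.491×10^14 m³ over 3.58×10^14 m² → Δh = 0.416 m.

≈ 0.416 m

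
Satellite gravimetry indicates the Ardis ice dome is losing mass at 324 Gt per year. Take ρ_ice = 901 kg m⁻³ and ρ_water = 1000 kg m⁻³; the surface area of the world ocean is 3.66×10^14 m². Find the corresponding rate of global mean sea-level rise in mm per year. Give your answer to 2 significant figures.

≈ 0.89 mm/yr

ρ_w = 1000 kg m⁻³. Annual water volume added = 324 Gt / ρ_w = 3.240×10^14 kg / 1000 kg m⁻³ = 3.240×10^11 m³.
Δh per year = 3.240×10^11 / 3.66×10^14 = 8.85×10^-4 m = 0.89 mm.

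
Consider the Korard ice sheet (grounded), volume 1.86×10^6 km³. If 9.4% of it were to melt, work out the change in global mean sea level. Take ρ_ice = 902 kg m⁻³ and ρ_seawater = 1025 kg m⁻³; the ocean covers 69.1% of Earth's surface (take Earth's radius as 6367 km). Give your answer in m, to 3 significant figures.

Korard: 0.094 × 1.86×10^6 km³ × (902/1025) = 1.539×10^5 km³ of water.
Spread over 3.52×10^14 m² of ocean, Δh = 1.539×10^14 / 3.52×10^14 = 0.437 m.

≈ 0.437 m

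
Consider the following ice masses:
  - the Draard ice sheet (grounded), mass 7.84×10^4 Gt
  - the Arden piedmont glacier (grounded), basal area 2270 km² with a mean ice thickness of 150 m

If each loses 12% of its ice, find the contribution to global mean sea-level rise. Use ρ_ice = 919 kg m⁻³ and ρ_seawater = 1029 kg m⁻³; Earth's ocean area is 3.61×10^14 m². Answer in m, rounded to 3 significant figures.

≈ 0.0254 m

Draard: 0.12 × 7.84×10^4 Gt = 9.408×10^15 kg; dividing by ρ_w = 1029 kg m⁻³ gives 9.143×10^12 m³ of water.
Arden: ice volume = 2270 km² × 150 m = 340.5 km³; 0.12 × 340.5 × (919/1029) = 36.49 km³ of water.
Total added water ≈ 9.179×10^12 m³ over 3.61×10^14 m² → Δh = 0.0254 m.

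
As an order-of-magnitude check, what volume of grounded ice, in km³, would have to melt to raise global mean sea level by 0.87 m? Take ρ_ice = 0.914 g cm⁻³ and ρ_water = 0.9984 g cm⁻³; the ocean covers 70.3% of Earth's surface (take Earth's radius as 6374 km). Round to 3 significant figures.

≈ 3.41×10^5 km³

Required water volume = Δh × A = 0.87 m × 3.59×10^14 m² = 3.123×10^14 m³ = 3.123×10^5 km³.
Ice volume = water volume × ρ_w/ρ_ice = 3.123×10^5 × 998.4/914 = 3.41×10^5 km³.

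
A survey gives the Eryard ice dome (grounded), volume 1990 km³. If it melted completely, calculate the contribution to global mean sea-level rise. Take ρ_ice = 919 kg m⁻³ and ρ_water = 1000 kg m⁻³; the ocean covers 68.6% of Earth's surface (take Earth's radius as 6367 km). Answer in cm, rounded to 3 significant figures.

≈ 0.523 cm

Eryard: 1990 km³ × (919/1000) = 1829 km³ of water.
Spread over 3.49×10^14 m² of ocean, Δh = 1.829×10^12 / 3.49×10^14 = 5.23×10^-3 m = 0.523 cm.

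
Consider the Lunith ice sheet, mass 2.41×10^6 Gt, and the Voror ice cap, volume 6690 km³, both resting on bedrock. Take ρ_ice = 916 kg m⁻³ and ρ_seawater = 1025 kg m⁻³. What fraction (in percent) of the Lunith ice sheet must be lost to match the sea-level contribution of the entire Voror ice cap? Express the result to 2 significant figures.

≈ 0.25 %

Equal sea-level rise means equal mass of meltwater, i.e. equal mass of ice lost.
Ice mass of Voror: 6.128×10^15 kg; ice mass of Lunith: 2.410×10^18 kg.
Fraction required = 6.128×10^15 / 2.410×10^18 = 2.54×10^-3 → 0.25 %.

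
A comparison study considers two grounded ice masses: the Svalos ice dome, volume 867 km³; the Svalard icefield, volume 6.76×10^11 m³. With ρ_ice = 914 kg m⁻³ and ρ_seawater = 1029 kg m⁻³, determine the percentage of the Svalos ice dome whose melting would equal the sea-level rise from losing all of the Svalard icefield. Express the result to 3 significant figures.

Equal sea-level rise means equal mass of meltwater, i.e. equal mass of ice lost.
Ice mass of Svalard: 6.179×10^14 kg; ice mass of Svalos: 7.924×10^14 kg.
Fraction required = 6.179×10^14 / 7.924×10^14 = 0.780 → 78.0 %.

≈ 78.0 %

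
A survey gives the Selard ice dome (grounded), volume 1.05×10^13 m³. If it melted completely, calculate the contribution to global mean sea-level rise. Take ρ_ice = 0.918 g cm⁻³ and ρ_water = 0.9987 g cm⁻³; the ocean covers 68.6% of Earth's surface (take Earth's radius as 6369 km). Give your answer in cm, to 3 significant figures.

Selard: 1.05×10^13 m³ × (918/998.7) = 9.652×10^12 m³ of water.
Spread over 3.50×10^14 m² of ocean, Δh = 9.652×10^12 / 3.50×10^14 = 0.0276 m = 2.76 cm.

≈ 2.76 cm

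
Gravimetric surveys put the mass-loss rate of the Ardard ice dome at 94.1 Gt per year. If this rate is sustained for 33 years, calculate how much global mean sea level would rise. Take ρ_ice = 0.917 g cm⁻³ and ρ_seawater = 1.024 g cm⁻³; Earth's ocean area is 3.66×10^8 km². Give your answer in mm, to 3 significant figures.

≈ 8.29 mm

Total mass lost = 94.1 Gt/yr × 33 yr = 3105 Gt = 3.105×10^15 kg.
ρ_w = 1.024 g cm⁻³ = 1024 kg m⁻³, so water volume = 3.105×10^15 / 1024 = 3.033×10^12 m³.
Δh = 3.033×10^12 / 3.66×10^14 = 8.29×10^-3 m = 8.29 mm.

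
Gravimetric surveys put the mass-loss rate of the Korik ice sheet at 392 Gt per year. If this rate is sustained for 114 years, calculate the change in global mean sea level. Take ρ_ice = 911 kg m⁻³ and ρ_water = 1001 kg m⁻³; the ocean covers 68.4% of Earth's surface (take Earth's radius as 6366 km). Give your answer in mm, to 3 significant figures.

Total mass lost = 392 Gt/yr × 114 yr = 4.469×10^4 Gt = 4.469×10^16 kg.
ρ_w = 1001 kg m⁻³, so water volume = 4.469×10^16 / 1001 = 4.464×10^13 m³.
Δh = 4.464×10^13 / 3.48×10^14 = 0.128 m = 128 mm.

≈ 128 mm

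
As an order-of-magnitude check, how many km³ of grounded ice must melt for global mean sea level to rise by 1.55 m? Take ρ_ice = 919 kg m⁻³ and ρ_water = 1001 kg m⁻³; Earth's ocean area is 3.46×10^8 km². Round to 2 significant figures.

Required water volume = Δh × A = 1.55 m × 3.46×10^14 m² = 5.363×10^14 m³ = 5.363×10^5 km³.
Ice volume = water volume × ρ_w/ρ_ice = 5.363×10^5 × 1001/919 = 5.8×10^5 km³.

≈ 5.8×10^5 km³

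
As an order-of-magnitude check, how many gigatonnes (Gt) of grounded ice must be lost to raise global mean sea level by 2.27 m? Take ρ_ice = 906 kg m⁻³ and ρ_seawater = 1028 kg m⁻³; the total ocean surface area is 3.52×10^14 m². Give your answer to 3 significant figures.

≈ 8.21×10^5 Gt

Required water volume = Δh × A = 2.27 m × 3.52×10^14 m² = 7.990×10^14 m³.
ρ_w = 1028 kg m⁻³, so the mass of water = 7.990×10^14 m³ × 1028 kg m⁻³ = 8.214×10^17 kg = 8.21×10^5 Gt (and the same mass of ice, by conservation).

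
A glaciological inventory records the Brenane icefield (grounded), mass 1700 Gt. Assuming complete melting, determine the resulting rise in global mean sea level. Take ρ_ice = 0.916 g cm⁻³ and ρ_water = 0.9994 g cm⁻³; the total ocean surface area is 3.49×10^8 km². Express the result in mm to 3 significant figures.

≈ 4.87 mm

Brenane: 1700 Gt = 1.700×10^15 kg; dividing by ρ_w = 0.9994 g cm⁻³ = 999.4 kg m⁻³ gives 1.701×10^12 m³ of water.
Spread over 3.49×10^14 m² of ocean, Δh = 1.701×10^12 / 3.49×10^14 = 4.87×10^-3 m = 4.87 mm.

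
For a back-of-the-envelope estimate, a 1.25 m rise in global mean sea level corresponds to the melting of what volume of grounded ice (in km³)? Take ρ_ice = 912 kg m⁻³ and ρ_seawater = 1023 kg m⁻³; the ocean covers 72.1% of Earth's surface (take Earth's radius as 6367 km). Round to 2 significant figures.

Required water volume = Δh × A = 1.25 m × 3.67×10^14 m² = 4.591×10^14 m³ = 4.591×10^5 km³.
Ice volume = water volume × ρ_w/ρ_ice = 4.591×10^5 × 1023/912 = 5.1×10^5 km³.

≈ 5.1×10^5 km³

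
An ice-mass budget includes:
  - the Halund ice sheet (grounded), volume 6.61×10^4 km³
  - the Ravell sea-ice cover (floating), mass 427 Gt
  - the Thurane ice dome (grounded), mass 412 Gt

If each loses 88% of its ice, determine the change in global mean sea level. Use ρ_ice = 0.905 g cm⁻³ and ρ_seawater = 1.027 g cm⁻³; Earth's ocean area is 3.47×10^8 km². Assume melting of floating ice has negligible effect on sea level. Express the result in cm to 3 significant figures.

≈ 14.9 cm

Halund: 0.88 × 6.61×10^4 km³ × (905/1027) = 5.126×10^4 km³ of water.
The Ravell sea-ice cover is floating and already displaces its own weight of water, so its melt adds essentially nothing to sea level.
Thurane: 0.88 × 412 Gt = 3.626×10^14 kg; dividing by ρ_w = 1.027 g cm⁻³ = 1027 kg m⁻³ gives 3.530×10^11 m³ of water.
Total added water ≈ 5.161×10^13 m³ over 3.47×10^14 m² → Δh = 0.149 m = 14.9 cm.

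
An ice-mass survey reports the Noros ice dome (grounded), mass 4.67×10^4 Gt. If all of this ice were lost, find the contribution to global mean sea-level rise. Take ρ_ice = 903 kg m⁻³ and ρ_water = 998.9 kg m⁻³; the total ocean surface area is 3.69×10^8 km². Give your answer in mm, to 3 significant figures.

≈ 127 mm

Noros: 4.67×10^4 Gt = 4.670×10^16 kg; dividing by ρ_w = 998.9 kg m⁻³ gives 4.675×10^13 m³ of water.
Spread over 3.69×10^14 m² of ocean, Δh = 4.675×10^13 / 3.69×10^14 = 0.127 m = 127 mm.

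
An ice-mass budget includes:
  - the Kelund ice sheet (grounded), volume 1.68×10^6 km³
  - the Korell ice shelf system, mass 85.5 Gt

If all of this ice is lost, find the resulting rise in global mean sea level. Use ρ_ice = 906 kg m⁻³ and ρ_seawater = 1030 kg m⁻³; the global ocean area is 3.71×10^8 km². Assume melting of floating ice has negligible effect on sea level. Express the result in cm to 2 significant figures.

Kelund: 1.68×10^6 km³ × (906/1030) = 1.478×10^6 km³ of water.
The Korell ice shelf system is floating and already displaces its own weight of water, so its melt adds essentially nothing to sea level.
Total added water ≈ 1.478×10^15 m³ over 3.71×10^14 m² → Δh = 3.98 m = 400 cm.

≈ 400 cm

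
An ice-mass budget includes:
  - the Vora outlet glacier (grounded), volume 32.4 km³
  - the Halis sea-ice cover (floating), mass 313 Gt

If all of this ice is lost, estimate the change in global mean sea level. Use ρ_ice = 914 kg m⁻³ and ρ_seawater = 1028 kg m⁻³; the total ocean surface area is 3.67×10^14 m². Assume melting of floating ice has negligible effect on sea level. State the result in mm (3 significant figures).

≈ 0.0785 mm

Vora: 32.4 km³ × (914/1028) = 28.81 km³ of water.
The Halis sea-ice cover is floating and already displaces its own weight of water, so its melt adds essentially nothing to sea level.
Total added water ≈ 2.881×10^10 m³ over 3.67×10^14 m² → Δh = 7.85×10^-5 m = 0.0785 mm.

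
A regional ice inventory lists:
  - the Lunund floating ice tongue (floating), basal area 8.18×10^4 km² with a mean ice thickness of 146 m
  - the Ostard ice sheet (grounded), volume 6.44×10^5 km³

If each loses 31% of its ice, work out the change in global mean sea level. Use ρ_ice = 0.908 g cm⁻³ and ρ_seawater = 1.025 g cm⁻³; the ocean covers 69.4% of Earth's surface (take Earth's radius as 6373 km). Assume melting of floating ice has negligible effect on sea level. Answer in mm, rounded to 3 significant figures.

≈ 499 mm

The Lunund floating ice tongue is floating and already displaces its own weight of water, so its melt adds essentially nothing to sea level.
Ostard: 0.31 × 6.44×10^5 km³ × (908/1025) = 1.769×10^5 km³ of water.
Total added water ≈ 1.769×10^14 m³ over 3.54×10^14 m² → Δh = 0.499 m = 499 mm.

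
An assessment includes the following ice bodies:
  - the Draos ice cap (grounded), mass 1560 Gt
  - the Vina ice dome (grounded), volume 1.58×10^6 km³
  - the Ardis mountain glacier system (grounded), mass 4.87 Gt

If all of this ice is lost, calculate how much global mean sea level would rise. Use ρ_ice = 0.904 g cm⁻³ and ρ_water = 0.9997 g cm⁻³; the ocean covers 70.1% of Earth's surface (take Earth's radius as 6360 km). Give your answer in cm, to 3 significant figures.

Draos: 1560 Gt = 1.560×10^15 kg; dividing by ρ_w = 0.9997 g cm⁻³ = 999.7 kg m⁻³ gives 1.560×10^12 m³ of water.
Vina: 1.58×10^6 km³ × (904/999.7) = 1.429×10^6 km³ of water.
Ardis: 4.87 Gt = 4.870×10^12 kg; dividing by ρ_w = 999.7 kg m⁻³ gives 4.871×10^9 m³ of water.
Total added water ≈ 1.430×10^15 m³ over 3.56×10^14 m² → Δh = 4.01 m = 401 cm.

≈ 401 cm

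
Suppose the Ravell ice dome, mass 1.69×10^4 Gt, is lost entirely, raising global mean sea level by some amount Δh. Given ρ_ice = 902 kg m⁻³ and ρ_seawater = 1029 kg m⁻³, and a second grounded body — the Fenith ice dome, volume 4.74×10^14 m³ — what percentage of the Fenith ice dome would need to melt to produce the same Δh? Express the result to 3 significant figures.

Equal sea-level rise means equal mass of meltwater, i.e. equal mass of ice lost.
Ice mass of Ravell: 1.690×10^16 kg; ice mass of Fenith: 4.275×10^17 kg.
Fraction required = 1.690×10^16 / 4.275×10^17 = 0.0395 → 3.95 %.

≈ 3.95 %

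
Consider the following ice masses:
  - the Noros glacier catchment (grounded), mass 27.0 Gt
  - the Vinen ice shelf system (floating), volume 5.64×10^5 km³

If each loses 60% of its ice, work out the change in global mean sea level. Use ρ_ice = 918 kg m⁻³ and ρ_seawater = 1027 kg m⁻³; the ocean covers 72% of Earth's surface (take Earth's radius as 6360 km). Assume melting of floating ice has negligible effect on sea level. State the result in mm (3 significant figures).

Noros: 0.6 × 27.0 Gt = 1.620×10^13 kg; dividing by ρ_w = 1027 kg m⁻³ gives 1.577×10^10 m³ of water.
The Vinen ice shelf system is floating and already displaces its own weight of water, so its melt adds essentially nothing to sea level.
Total added water ≈ 1.577×10^10 m³ over 3.66×10^14 m² → Δh = 4.31×10^-5 m = 0.0431 mm.

≈ 0.0431 mm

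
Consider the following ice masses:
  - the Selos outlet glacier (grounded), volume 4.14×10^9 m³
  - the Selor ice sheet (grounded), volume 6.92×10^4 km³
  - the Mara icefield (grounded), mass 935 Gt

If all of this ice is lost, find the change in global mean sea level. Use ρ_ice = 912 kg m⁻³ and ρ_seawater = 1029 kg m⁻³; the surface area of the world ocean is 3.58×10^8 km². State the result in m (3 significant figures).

≈ 0.174 m

Selos: 4.14×10^9 m³ × (912/1029) = 3.669×10^9 m³ of water.
Selor: 6.92×10^4 km³ × (912/1029) = 6.133×10^4 km³ of water.
Mara: 935 Gt = 9.350×10^14 kg; dividing by ρ_w = 1029 kg m⁻³ gives 9.086×10^11 m³ of water.
Total added water ≈ 6.224×10^13 m³ over 3.58×10^14 m² → Δh = 0.174 m.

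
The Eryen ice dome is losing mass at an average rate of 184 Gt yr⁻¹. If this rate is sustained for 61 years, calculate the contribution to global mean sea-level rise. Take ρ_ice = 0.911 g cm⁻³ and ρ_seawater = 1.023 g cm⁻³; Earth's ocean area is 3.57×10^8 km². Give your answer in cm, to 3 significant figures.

≈ 3.07 cm

Total mass lost = 184 Gt/yr × 61 yr = 1.122×10^4 Gt = 1.122×10^16 kg.
ρ_w = 1.023 g cm⁻³ = 1023 kg m⁻³, so water volume = 1.122×10^16 / 1023 = 1.097×10^13 m³.
Δh = 1.097×10^13 / 3.57×10^14 = 0.0307 m = 3.07 cm.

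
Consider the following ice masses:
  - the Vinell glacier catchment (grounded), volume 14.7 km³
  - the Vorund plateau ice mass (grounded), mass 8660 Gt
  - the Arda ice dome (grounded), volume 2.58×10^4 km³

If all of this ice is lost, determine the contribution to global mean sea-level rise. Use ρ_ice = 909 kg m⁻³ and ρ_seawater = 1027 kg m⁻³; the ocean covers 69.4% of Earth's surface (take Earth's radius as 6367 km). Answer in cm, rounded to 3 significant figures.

≈ 8.85 cm

Vinell: 14.7 km³ × (909/1027) = 13.01 km³ of water.
Vorund: 8660 Gt = 8.660×10^15 kg; dividing by ρ_w = 1027 kg m⁻³ gives 8.432×10^12 m³ of water.
Arda: 2.58×10^4 km³ × (909/1027) = 2.284×10^4 km³ of water.
Total added water ≈ 3.128×10^13 m³ over 3.54×10^14 m² → Δh = 0.0885 m = 8.85 cm.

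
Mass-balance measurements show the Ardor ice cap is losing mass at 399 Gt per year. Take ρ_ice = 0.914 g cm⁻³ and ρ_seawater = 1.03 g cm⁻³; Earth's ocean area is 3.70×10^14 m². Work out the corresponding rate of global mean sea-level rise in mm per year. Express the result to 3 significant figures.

ρ_w = 1.03 g cm⁻³ = 1030 kg m⁻³. Annual water volume added = 399 Gt / ρ_w = 3.990×10^14 kg / 1030 kg m⁻³ = 3.874×10^11 m³.
Δh per year = 3.874×10^11 / 3.70×10^14 = 1.05×10^-3 m = 1.05 mm.

≈ 1.05 mm/yr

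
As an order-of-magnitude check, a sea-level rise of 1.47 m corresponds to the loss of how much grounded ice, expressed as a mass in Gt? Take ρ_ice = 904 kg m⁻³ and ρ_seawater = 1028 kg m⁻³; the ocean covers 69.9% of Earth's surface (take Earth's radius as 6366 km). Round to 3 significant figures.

≈ 5.38×10^5 Gt

Required water volume = Δh × A = 1.47 m × 3.56×10^14 m² = 5.233×10^14 m³.
ρ_w = 1028 kg m⁻³, so the mass of water = 5.233×10^14 m³ × 1028 kg m⁻³ = 5.379×10^17 kg = 5.38×10^5 Gt (and the same mass of ice, by conservation).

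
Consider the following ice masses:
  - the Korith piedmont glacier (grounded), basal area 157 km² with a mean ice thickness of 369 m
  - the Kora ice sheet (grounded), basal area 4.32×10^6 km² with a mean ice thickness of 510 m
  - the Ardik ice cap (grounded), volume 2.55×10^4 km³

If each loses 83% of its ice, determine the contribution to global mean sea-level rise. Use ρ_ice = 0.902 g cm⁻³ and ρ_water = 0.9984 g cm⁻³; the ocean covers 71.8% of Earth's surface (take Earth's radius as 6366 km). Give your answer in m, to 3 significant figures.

≈ 4.57 m

Korith: ice volume = 157 km² × 369 m = 57.93 km³; 0.83 × 57.93 × (902/998.4) = 43.44 km³ of water.
Kora: ice volume = 4.32×10^6 km² × 510 m = 2.203×10^6 km³; 0.83 × 2.203×10^6 × (902/998.4) = 1.652×10^6 km³ of water.
Ardik: 0.83 × 2.55×10^4 km³ × (902/998.4) = 1.912×10^4 km³ of water.
Total added water ≈ 1.671×10^15 m³ over 3.66×10^14 m² → Δh = 4.57 m.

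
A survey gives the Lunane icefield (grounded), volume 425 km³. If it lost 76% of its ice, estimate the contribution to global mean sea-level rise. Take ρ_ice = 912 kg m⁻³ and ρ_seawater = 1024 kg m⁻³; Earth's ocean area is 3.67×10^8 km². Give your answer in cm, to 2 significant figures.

Lunane: 0.76 × 425 km³ × (912/1024) = 287.7 km³ of water.
Spread over 3.67×10^14 m² of ocean, Δh = 2.877×10^11 / 3.67×10^14 = 7.84×10^-4 m = 0.078 cm.

≈ 0.078 cm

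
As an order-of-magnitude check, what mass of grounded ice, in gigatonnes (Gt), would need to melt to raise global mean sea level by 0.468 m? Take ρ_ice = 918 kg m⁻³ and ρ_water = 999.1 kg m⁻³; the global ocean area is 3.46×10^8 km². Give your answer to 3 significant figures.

≈ 1.62×10^5 Gt

Required water volume = Δh × A = 0.468 m × 3.46×10^14 m² = 1.619×10^14 m³.
ρ_w = 999.1 kg m⁻³, so the mass of water = 1.619×10^14 m³ × 999.1 kg m⁻³ = 1.618×10^17 kg = 1.62×10^5 Gt (and the same mass of ice, by conservation).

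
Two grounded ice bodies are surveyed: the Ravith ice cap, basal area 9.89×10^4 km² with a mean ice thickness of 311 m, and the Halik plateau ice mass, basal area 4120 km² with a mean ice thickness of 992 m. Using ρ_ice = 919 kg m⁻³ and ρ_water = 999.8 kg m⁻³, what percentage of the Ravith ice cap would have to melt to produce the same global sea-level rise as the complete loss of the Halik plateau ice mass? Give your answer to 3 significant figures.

Equal sea-level rise means equal mass of meltwater, i.e. equal mass of ice lost.
Ice mass of Halik: 3.756×10^15 kg; ice mass of Ravith: 2.827×10^16 kg.
Fraction required = 3.756×10^15 / 2.827×10^16 = 0.133 → 13.3 %.

≈ 13.3 %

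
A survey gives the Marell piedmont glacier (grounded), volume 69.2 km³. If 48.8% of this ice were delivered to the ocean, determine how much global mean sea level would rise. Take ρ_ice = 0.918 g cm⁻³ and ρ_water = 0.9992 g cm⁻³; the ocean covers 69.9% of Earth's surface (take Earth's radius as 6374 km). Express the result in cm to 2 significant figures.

Marell: 0.488 × 69.2 km³ × (918/999.2) = 31.03 km³ of water.
Spread over 3.57×10^14 m² of ocean, Δh = 3.103×10^10 / 3.57×10^14 = 8.69×10^-5 m = 8.7×10^-3 cm.

≈ 8.7×10^-3 cm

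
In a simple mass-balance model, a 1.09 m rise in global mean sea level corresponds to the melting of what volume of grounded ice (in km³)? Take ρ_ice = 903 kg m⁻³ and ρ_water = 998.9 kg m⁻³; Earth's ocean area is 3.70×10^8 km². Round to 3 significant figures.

≈ 4.46×10^5 km³

Required water volume = Δh × A = 1.09 m × 3.70×10^14 m² = 4.033×10^14 m³ = 4.033×10^5 km³.
Ice volume = water volume × ρ_w/ρ_ice = 4.033×10^5 × 998.9/903 = 4.46×10^5 km³.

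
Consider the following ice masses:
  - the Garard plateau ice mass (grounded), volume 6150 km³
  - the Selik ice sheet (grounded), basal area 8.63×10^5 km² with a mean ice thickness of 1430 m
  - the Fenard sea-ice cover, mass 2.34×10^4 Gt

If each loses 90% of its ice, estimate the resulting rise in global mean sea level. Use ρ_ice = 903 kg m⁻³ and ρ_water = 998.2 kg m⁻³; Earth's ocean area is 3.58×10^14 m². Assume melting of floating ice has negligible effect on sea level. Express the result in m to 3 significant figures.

≈ 2.82 m

Garard: 0.9 × 6150 km³ × (903/998.2) = 5007 km³ of water.
Selik: ice volume = 8.63×10^5 km² × 1430 m = 1.234×10^6 km³; 0.9 × 1.234×10^6 × (903/998.2) = 1.005×10^6 km³ of water.
The Fenard sea-ice cover is floating and already displaces its own weight of water, so its melt adds essentially nothing to sea level.
Total added water ≈ 1.010×10^15 m³ over 3.58×10^14 m² → Δh = 2.82 m.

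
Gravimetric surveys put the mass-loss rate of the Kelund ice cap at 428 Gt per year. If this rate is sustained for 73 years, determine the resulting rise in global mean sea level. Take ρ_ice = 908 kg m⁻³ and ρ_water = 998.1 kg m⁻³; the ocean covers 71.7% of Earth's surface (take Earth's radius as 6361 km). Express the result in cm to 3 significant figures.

≈ 8.59 cm

Total mass lost = 428 Gt/yr × 73 yr = 3.124×10^4 Gt = 3.124×10^16 kg.
ρ_w = 998.1 kg m⁻³, so water volume = 3.124×10^16 / 998.1 = 3.130×10^13 m³.
Δh = 3.130×10^13 / 3.65×10^14 = 0.0859 m = 8.59 cm.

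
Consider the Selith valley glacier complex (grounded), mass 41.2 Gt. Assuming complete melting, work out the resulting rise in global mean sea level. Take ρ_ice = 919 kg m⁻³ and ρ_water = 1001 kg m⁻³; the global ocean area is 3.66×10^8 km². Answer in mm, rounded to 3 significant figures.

Selith: 41.2 Gt = 4.120×10^13 kg; dividing by ρ_w = 1001 kg m⁻³ gives 4.116×10^10 m³ of water.
Spread over 3.66×10^14 m² of ocean, Δh = 4.116×10^10 / 3.66×10^14 = 1.12×10^-4 m = 0.112 mm.

≈ 0.112 mm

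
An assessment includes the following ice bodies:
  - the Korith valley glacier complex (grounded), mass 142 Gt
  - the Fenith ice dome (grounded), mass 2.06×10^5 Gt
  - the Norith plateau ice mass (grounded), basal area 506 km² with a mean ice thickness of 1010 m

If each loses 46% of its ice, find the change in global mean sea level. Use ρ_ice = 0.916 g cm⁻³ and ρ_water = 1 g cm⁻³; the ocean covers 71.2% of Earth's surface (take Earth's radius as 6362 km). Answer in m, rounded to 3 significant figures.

Korith: 0.46 × 142 Gt = 6.532×10^13 kg; dividing by ρ_w = 1 g cm⁻³ = 1000 kg m⁻³ gives 6.532×10^10 m³ of water.
Fenith: 0.46 × 2.06×10^5 Gt = 9.476×10^16 kg; dividing by ρ_w = 1000 kg m⁻³ gives 9.476×10^13 m³ of water.
Norith: ice volume = 506 km² × 1010 m = 511.1 km³; 0.46 × 511.1 × (916/1000) = 215.3 km³ of water.
Total added water ≈ 9.504×10^13 m³ over 3.62×10^14 m² → Δh = 0.262 m.

≈ 0.262 m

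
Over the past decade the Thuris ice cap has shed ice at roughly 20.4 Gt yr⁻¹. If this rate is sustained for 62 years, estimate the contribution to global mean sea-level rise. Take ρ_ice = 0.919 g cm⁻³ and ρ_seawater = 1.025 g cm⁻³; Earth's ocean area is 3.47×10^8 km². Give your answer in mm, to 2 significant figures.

≈ 3.6 mm

Total mass lost = 20.4 Gt/yr × 62 yr = 1265 Gt = 1.265×10^15 kg.
ρ_w = 1.025 g cm⁻³ = 1025 kg m⁻³, so water volume = 1.265×10^15 / 1025 = 1.234×10^12 m³.
Δh = 1.234×10^12 / 3.47×10^14 = 3.56×10^-3 m = 3.6 mm.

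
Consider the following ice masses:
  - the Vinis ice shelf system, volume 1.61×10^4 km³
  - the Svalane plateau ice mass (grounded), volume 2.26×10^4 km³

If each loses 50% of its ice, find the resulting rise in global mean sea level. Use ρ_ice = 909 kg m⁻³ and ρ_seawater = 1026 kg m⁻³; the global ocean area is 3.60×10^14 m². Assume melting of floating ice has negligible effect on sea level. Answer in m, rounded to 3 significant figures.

The Vinis ice shelf system is floating and already displaces its own weight of water, so its melt adds essentially nothing to sea level.
Svalane: 0.5 × 2.26×10^4 km³ × (909/1026) = 1.001×10^4 km³ of water.
Total added water ≈ 1.001×10^13 m³ over 3.60×10^14 m² → Δh = 0.0278 m.

≈ 0.0278 m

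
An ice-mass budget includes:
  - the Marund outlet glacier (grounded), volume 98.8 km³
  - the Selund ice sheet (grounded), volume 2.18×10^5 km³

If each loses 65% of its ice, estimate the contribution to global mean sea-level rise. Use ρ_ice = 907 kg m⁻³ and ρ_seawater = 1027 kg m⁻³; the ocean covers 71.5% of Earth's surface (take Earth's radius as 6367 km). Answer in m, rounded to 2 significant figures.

Marund: 0.65 × 98.8 km³ × (907/1027) = 56.72 km³ of water.
Selund: 0.65 × 2.18×10^5 km³ × (907/1027) = 1.251×10^5 km³ of water.
Total added water ≈ 1.252×10^14 m³ over 3.64×10^14 m² → Δh = 0.344 m.

≈ 0.34 m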